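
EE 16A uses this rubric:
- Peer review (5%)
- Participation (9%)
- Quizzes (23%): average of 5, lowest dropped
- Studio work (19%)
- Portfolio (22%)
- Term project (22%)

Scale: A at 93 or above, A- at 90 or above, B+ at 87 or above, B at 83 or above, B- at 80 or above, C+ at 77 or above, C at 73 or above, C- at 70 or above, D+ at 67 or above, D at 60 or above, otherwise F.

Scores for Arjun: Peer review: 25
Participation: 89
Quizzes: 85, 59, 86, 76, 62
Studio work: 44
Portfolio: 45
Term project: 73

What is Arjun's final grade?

D

Quizzes: drop 59 → average of remaining 4 = 309/4 = 77.25
Weighted total:
  Peer review 25 × 0.05 = 1.25
  Participation 89 × 0.09 = 8.01
  Quizzes 77.25 × 0.23 = 17.7675
  Studio work 44 × 0.19 = 8.36
  Portfolio 45 × 0.22 = 9.9
  Term project 73 × 0.22 = 16.06
Sum = 61.3475
61.3475 is ≥ 60 and < 67 → D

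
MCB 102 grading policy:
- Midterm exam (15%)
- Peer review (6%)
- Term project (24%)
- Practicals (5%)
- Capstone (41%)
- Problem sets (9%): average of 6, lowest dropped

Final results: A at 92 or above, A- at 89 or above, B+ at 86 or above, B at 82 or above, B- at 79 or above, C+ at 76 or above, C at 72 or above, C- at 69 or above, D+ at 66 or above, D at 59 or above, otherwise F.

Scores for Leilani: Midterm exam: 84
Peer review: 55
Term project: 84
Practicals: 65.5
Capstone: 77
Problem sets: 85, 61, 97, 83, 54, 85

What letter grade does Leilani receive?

C+

Problem sets: drop 54 → average of remaining 5 = 411/5 = 82.2
Weighted total:
  Midterm exam 84 × 0.15 = 12.6
  Peer review 55 × 0.06 = 3.3
  Term project 84 × 0.24 = 20.16
  Practicals 65.5 × 0.05 = 3.275
  Capstone 77 × 0.41 = 31.57
  Problem sets 82.2 × 0.09 = 7.398
Sum = 78.303
78.303 is ≥ 76 and < 79 → C+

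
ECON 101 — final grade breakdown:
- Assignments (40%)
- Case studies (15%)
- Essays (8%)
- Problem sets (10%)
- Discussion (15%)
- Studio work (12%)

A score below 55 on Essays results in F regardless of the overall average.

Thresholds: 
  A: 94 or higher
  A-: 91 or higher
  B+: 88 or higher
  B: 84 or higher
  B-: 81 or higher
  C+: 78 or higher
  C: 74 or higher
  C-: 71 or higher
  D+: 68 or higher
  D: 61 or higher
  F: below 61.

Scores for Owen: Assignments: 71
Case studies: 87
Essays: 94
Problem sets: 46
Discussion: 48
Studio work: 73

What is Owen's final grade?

Essays score 94 ≥ 55: minimum met.
Weighted total:
  Assignments 71 × 0.4 = 28.4
  Case studies 87 × 0.15 = 13.05
  Essays 94 × 0.08 = 7.52
  Problem sets 46 × 0.1 = 4.6
  Discussion 48 × 0.15 = 7.2
  Studio work 73 × 0.12 = 8.76
Sum = 69.53
69.53 is ≥ 68 and < 71 → D+

D+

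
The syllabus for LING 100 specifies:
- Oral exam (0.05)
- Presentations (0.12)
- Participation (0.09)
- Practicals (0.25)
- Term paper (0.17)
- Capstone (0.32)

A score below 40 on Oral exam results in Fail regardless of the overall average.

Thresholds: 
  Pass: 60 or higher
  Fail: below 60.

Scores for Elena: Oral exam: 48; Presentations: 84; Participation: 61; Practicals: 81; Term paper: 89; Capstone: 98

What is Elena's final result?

Oral exam score 48 ≥ 40: minimum met.
Weighted total:
  Oral exam 48 × 0.05 = 2.4
  Presentations 84 × 0.12 = 10.08
  Participation 61 × 0.09 = 5.49
  Practicals 81 × 0.25 = 20.25
  Term paper 89 × 0.17 = 15.13
  Capstone 98 × 0.32 = 31.36
Sum = 84.71
84.71 ≥ 60 → Pass

Pass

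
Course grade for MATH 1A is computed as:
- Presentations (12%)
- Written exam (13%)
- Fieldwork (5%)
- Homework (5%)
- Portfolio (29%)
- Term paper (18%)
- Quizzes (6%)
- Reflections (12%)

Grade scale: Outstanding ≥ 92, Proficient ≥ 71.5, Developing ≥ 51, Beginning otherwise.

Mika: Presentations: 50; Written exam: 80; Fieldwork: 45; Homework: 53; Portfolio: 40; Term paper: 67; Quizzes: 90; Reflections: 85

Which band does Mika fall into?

Developing

Weighted total:
  Presentations 50 × 0.12 = 6
  Written exam 80 × 0.13 = 10.4
  Fieldwork 45 × 0.05 = 2.25
  Homework 53 × 0.05 = 2.65
  Portfolio 40 × 0.29 = 11.6
  Term paper 67 × 0.18 = 12.06
  Quizzes 90 × 0.06 = 5.4
  Reflections 85 × 0.12 = 10.2
Sum = 60.56
60.56 is ≥ 51 and < 71.5 → Developing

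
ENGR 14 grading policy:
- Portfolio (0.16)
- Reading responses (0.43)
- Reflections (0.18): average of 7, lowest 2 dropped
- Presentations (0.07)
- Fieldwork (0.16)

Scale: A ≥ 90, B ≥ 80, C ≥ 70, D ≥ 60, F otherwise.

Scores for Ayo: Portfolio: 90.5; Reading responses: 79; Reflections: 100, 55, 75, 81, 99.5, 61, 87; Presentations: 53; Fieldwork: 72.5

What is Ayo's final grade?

C

Reflections: drop 55, 61 → average of remaining 5 = 442.5/5 = 88.5
Weighted total:
  Portfolio 90.5 × 0.16 = 14.48
  Reading responses 79 × 0.43 = 33.97
  Reflections 88.5 × 0.18 = 15.93
  Presentations 53 × 0.07 = 3.71
  Fieldwork 72.5 × 0.16 = 11.6
Sum = 79.69
79.69 is ≥ 70 and < 80 → C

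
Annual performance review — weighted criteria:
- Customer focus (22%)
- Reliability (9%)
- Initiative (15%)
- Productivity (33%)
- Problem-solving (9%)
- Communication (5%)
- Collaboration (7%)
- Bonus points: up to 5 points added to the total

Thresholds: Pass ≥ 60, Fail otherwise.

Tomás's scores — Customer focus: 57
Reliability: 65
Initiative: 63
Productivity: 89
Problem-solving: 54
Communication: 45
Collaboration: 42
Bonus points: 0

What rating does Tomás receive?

Weighted total:
  Customer focus 57 × 0.22 = 12.54
  Reliability 65 × 0.09 = 5.85
  Initiative 63 × 0.15 = 9.45
  Productivity 89 × 0.33 = 29.37
  Problem-solving 54 × 0.09 = 4.86
  Communication 45 × 0.05 = 2.25
  Collaboration 42 × 0.07 = 2.94
Sum = 67.26
Bonus points: 67.26 + 0 = 67.26
67.26 ≥ 60 → Pass

Pass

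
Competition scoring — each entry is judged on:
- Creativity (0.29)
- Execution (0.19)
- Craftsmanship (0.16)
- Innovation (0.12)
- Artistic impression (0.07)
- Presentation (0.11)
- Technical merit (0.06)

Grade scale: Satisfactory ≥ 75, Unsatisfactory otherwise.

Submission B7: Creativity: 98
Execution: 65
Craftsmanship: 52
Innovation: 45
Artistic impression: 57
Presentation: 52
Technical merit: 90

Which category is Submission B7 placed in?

Weighted total:
  Creativity 98 × 0.29 = 28.42
  Execution 65 × 0.19 = 12.35
  Craftsmanship 52 × 0.16 = 8.32
  Innovation 45 × 0.12 = 5.4
  Artistic impression 57 × 0.07 = 3.99
  Presentation 52 × 0.11 = 5.72
  Technical merit 90 × 0.06 = 5.4
Sum = 69.6
69.6 < 75 → Unsatisfactory

Unsatisfactory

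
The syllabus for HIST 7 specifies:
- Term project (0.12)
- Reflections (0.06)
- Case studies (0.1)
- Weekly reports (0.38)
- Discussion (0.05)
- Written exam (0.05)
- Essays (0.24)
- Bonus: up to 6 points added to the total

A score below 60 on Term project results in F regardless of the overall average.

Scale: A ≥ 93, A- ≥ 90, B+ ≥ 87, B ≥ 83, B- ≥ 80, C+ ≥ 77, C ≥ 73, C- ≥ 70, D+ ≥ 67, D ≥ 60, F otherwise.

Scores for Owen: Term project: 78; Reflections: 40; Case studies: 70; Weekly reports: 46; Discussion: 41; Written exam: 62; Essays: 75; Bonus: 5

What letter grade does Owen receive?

Term project score 78 ≥ 60: minimum met.
Weighted total:
  Term project 78 × 0.12 = 9.36
  Reflections 40 × 0.06 = 2.4
  Case studies 70 × 0.1 = 7
  Weekly reports 46 × 0.38 = 17.48
  Discussion 41 × 0.05 = 2.05
  Written exam 62 × 0.05 = 3.1
  Essays 75 × 0.24 = 18
Sum = 59.39
Bonus: 59.39 + 5 = 64.39
64.39 is ≥ 60 and < 67 → D

D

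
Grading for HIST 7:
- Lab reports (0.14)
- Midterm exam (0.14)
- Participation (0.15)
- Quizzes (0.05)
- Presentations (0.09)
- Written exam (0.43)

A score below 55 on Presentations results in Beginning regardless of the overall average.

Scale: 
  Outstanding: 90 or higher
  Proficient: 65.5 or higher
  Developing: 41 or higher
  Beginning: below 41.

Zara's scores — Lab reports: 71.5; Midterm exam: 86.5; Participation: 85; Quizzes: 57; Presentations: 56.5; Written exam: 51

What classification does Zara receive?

Developing

Presentations score 56.5 ≥ 55: minimum met.
Weighted total:
  Lab reports 71.5 × 0.14 = 10.01
  Midterm exam 86.5 × 0.14 = 12.11
  Participation 85 × 0.15 = 12.75
  Quizzes 57 × 0.05 = 2.85
  Presentations 56.5 × 0.09 = 5.085
  Written exam 51 × 0.43 = 21.93
Sum = 64.735
64.735 is ≥ 41 and < 65.5 → Developing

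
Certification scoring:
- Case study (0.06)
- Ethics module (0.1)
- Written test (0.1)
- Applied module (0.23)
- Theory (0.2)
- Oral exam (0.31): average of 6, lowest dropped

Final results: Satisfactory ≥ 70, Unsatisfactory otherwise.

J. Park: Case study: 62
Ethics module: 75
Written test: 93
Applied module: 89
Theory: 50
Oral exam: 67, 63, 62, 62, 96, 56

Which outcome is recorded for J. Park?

Satisfactory

Oral exam: drop 56 → average of remaining 5 = 350/5 = 70
Weighted total:
  Case study 62 × 0.06 = 3.72
  Ethics module 75 × 0.1 = 7.5
  Written test 93 × 0.1 = 9.3
  Applied module 89 × 0.23 = 20.47
  Theory 50 × 0.2 = 10
  Oral exam 70 × 0.31 = 21.7
Sum = 72.69
72.69 ≥ 70 → Satisfactory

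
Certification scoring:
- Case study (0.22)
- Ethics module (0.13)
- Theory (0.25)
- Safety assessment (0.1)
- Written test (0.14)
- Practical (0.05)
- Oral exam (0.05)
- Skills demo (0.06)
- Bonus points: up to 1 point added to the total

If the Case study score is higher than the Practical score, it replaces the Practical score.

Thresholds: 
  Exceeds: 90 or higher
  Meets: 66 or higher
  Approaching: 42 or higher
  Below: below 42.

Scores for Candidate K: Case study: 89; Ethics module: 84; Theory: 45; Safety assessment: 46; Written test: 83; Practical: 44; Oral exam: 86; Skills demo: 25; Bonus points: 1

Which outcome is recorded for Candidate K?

Case study (89) > Practical (44), so Practical counts as 89.
Weighted total:
  Case study 89 × 0.22 = 19.58
  Ethics module 84 × 0.13 = 10.92
  Theory 45 × 0.25 = 11.25
  Safety assessment 46 × 0.1 = 4.6
  Written test 83 × 0.14 = 11.62
  Practical 89 × 0.05 = 4.45
  Oral exam 86 × 0.05 = 4.3
  Skills demo 25 × 0.06 = 1.5
Sum = 68.22
Bonus points: 68.22 + 1 = 69.22
69.22 is ≥ 66 and < 90 → Meets

Meets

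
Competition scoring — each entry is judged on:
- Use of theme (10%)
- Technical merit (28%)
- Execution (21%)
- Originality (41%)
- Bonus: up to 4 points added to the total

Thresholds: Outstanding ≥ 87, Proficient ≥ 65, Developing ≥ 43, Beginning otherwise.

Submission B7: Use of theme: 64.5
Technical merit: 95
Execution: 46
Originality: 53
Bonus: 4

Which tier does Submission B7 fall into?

Weighted total:
  Use of theme 64.5 × 0.1 = 6.45
  Technical merit 95 × 0.28 = 26.6
  Execution 46 × 0.21 = 9.66
  Originality 53 × 0.41 = 21.73
Sum = 64.44
Bonus: 64.44 + 4 = 68.44
68.44 is ≥ 65 and < 87 → Proficient

Proficient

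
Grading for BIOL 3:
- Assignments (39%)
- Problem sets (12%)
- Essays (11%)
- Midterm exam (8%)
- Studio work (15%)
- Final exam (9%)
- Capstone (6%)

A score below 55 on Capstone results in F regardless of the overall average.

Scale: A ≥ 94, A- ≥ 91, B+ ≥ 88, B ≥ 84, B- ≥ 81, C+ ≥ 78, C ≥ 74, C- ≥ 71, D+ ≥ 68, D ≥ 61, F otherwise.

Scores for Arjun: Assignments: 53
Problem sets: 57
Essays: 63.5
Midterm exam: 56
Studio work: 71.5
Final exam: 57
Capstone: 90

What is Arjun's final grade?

Capstone score 90 ≥ 55: minimum met.
Weighted total:
  Assignments 53 × 0.39 = 20.67
  Problem sets 57 × 0.12 = 6.84
  Essays 63.5 × 0.11 = 6.985
  Midterm exam 56 × 0.08 = 4.48
  Studio work 71.5 × 0.15 = 10.725
  Final exam 57 × 0.09 = 5.13
  Capstone 90 × 0.06 = 5.4
Sum = 60.23
60.23 < 61 → F

F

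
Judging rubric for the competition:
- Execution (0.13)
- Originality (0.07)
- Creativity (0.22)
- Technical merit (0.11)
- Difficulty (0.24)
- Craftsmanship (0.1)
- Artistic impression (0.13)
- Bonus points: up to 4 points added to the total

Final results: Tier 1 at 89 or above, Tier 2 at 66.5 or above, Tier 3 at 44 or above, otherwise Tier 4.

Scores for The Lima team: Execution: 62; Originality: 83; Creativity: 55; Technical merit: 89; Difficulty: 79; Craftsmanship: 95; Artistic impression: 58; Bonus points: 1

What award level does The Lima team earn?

Weighted total:
  Execution 62 × 0.13 = 8.06
  Originality 83 × 0.07 = 5.81
  Creativity 55 × 0.22 = 12.1
  Technical merit 89 × 0.11 = 9.79
  Difficulty 79 × 0.24 = 18.96
  Craftsmanship 95 × 0.1 = 9.5
  Artistic impression 58 × 0.13 = 7.54
Sum = 71.76
Bonus points: 71.76 + 1 = 72.76
72.76 is ≥ 66.5 and < 89 → Tier 2

Tier 2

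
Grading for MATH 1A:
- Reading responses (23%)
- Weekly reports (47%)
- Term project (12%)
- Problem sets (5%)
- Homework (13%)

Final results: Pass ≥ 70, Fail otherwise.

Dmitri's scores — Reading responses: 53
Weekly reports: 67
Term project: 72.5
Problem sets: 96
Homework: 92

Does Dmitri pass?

Weighted total:
  Reading responses 53 × 0.23 = 12.19
  Weekly reports 67 × 0.47 = 31.49
  Term project 72.5 × 0.12 = 8.7
  Problem sets 96 × 0.05 = 4.8
  Homework 92 × 0.13 = 11.96
Sum = 69.14
69.14 < 70 → Fail

Fail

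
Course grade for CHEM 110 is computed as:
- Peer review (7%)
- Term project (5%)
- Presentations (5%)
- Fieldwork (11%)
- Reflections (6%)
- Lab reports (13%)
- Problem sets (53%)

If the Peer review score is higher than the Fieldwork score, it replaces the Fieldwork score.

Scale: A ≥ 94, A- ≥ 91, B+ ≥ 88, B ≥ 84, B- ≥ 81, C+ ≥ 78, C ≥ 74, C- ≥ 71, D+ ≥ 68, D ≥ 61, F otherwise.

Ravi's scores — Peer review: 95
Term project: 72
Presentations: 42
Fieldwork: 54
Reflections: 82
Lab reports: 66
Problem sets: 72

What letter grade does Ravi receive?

Peer review (95) > Fieldwork (54), so Fieldwork counts as 95.
Weighted total:
  Peer review 95 × 0.07 = 6.65
  Term project 72 × 0.05 = 3.6
  Presentations 42 × 0.05 = 2.1
  Fieldwork 95 × 0.11 = 10.45
  Reflections 82 × 0.06 = 4.92
  Lab reports 66 × 0.13 = 8.58
  Problem sets 72 × 0.53 = 38.16
Sum = 74.46
74.46 is ≥ 74 and < 78 → C

C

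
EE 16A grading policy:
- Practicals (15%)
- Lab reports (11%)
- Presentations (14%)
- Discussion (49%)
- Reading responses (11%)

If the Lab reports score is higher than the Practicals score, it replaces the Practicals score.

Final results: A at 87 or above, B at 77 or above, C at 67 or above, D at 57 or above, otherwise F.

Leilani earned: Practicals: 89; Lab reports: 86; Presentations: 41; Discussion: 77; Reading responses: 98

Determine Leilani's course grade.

B

Lab reports (86) ≤ Practicals (89), so Practicals stays at 89.
Weighted total:
  Practicals 89 × 0.15 = 13.35
  Lab reports 86 × 0.11 = 9.46
  Presentations 41 × 0.14 = 5.74
  Discussion 77 × 0.49 = 37.73
  Reading responses 98 × 0.11 = 10.78
Sum = 77.06
77.06 is ≥ 77 and < 87 → B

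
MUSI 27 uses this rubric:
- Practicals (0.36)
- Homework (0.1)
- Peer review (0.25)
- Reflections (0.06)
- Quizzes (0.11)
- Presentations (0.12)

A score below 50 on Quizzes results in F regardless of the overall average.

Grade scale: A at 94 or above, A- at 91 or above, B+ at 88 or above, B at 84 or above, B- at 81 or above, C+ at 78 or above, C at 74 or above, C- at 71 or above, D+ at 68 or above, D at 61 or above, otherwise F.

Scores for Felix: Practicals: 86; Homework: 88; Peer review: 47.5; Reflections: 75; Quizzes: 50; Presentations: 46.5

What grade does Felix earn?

Quizzes score 50 ≥ 50: minimum met.
Weighted total:
  Practicals 86 × 0.36 = 30.96
  Homework 88 × 0.1 = 8.8
  Peer review 47.5 × 0.25 = 11.875
  Reflections 75 × 0.06 = 4.5
  Quizzes 50 × 0.11 = 5.5
  Presentations 46.5 × 0.12 = 5.58
Sum = 67.215
67.215 is ≥ 61 and < 68 → D

D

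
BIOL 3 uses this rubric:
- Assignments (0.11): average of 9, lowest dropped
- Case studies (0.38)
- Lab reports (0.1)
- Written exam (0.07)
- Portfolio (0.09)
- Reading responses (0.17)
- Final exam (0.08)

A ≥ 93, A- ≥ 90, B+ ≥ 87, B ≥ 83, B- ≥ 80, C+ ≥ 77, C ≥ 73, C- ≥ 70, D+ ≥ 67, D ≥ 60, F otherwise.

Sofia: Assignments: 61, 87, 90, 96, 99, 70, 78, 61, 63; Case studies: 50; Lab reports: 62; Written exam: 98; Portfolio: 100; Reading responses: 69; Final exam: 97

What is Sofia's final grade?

Assignments: drop 61 → average of remaining 8 = 644/8 = 80.5
Weighted total:
  Assignments 80.5 × 0.11 = 8.855
  Case studies 50 × 0.38 = 19
  Lab reports 62 × 0.1 = 6.2
  Written exam 98 × 0.07 = 6.86
  Portfolio 100 × 0.09 = 9
  Reading responses 69 × 0.17 = 11.73
  Final exam 97 × 0.08 = 7.76
Sum = 69.405
69.405 is ≥ 67 and < 70 → D+

D+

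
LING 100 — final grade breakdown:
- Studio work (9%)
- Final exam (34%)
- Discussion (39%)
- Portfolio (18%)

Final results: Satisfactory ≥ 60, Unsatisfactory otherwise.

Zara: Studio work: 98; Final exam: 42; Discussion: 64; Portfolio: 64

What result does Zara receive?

Unsatisfactory

Weighted total:
  Studio work 98 × 0.09 = 8.82
  Final exam 42 × 0.34 = 14.28
  Discussion 64 × 0.39 = 24.96
  Portfolio 64 × 0.18 = 11.52
Sum = 59.58
59.58 < 60 → Unsatisfactory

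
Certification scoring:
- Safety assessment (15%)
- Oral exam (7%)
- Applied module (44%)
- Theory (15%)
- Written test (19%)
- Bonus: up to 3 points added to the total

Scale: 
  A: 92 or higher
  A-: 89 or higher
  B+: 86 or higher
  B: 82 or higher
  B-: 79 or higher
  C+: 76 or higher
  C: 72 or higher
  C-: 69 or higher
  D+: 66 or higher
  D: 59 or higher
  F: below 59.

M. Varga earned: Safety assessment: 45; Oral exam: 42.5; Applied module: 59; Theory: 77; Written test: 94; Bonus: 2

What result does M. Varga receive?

Weighted total:
  Safety assessment 45 × 0.15 = 6.75
  Oral exam 42.5 × 0.07 = 2.975
  Applied module 59 × 0.44 = 25.96
  Theory 77 × 0.15 = 11.55
  Written test 94 × 0.19 = 17.86
Sum = 65.095
Bonus: 65.095 + 2 = 67.095
67.095 is ≥ 66 and < 69 → D+

D+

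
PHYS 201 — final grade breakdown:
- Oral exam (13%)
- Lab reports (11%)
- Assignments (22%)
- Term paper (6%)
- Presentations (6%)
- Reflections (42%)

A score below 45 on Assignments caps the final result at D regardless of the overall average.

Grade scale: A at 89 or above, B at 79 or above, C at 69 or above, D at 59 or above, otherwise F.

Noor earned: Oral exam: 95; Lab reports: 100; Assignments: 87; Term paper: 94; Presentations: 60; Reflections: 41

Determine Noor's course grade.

Assignments score 87 ≥ 45: minimum met.
Weighted total:
  Oral exam 95 × 0.13 = 12.35
  Lab reports 100 × 0.11 = 11
  Assignments 87 × 0.22 = 19.14
  Term paper 94 × 0.06 = 5.64
  Presentations 60 × 0.06 = 3.6
  Reflections 41 × 0.42 = 17.22
Sum = 68.95
68.95 is ≥ 59 and < 69 → D

D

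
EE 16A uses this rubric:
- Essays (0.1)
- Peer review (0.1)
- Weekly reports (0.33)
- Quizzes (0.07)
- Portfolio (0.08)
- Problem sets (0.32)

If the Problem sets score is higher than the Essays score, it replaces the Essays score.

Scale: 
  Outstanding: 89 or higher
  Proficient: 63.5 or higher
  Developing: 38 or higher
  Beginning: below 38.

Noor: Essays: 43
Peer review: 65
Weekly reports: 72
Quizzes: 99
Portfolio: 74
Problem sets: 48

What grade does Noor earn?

Developing

Problem sets (48) > Essays (43), so Essays counts as 48.
Weighted total:
  Essays 48 × 0.1 = 4.8
  Peer review 65 × 0.1 = 6.5
  Weekly reports 72 × 0.33 = 23.76
  Quizzes 99 × 0.07 = 6.93
  Portfolio 74 × 0.08 = 5.92
  Problem sets 48 × 0.32 = 15.36
Sum = 63.27
63.27 is ≥ 38 and < 63.5 → Developing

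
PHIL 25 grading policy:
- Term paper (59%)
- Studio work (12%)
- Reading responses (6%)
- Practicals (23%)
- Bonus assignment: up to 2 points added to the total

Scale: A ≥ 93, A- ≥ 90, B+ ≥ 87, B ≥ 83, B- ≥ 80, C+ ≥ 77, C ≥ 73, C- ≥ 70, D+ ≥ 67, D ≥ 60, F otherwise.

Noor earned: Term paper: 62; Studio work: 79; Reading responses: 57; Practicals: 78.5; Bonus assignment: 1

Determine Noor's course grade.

D+

Weighted total:
  Term paper 62 × 0.59 = 36.58
  Studio work 79 × 0.12 = 9.48
  Reading responses 57 × 0.06 = 3.42
  Practicals 78.5 × 0.23 = 18.055
Sum = 67.535
Bonus assignment: 67.535 + 1 = 68.535
68.535 is ≥ 67 and < 70 → D+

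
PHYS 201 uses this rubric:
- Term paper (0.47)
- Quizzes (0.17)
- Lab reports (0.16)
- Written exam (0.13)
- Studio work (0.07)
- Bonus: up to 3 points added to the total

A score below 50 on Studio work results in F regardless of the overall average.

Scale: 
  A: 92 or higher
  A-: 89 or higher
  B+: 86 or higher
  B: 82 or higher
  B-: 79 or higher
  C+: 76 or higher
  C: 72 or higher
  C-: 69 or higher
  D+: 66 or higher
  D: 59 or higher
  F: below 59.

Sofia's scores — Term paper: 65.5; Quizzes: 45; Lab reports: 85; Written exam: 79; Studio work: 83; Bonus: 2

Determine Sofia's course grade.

Studio work score 83 ≥ 50: minimum met.
Weighted total:
  Term paper 65.5 × 0.47 = 30.785
  Quizzes 45 × 0.17 = 7.65
  Lab reports 85 × 0.16 = 13.6
  Written exam 79 × 0.13 = 10.27
  Studio work 83 × 0.07 = 5.81
Sum = 68.115
Bonus: 68.115 + 2 = 70.115
70.115 is ≥ 69 and < 72 → C-

C-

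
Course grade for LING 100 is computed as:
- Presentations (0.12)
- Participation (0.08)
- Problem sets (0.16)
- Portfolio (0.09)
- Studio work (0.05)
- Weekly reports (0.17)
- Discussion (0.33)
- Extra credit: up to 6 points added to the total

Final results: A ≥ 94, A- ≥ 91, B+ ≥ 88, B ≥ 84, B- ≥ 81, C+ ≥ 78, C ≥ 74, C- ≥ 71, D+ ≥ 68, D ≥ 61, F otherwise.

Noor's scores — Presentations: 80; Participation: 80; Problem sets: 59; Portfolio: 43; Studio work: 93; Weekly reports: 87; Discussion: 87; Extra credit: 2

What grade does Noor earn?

Weighted total:
  Presentations 80 × 0.12 = 9.6
  Participation 80 × 0.08 = 6.4
  Problem sets 59 × 0.16 = 9.44
  Portfolio 43 × 0.09 = 3.87
  Studio work 93 × 0.05 = 4.65
  Weekly reports 87 × 0.17 = 14.79
  Discussion 87 × 0.33 = 28.71
Sum = 77.46
Extra credit: 77.46 + 2 = 79.46
79.46 is ≥ 78 and < 81 → C+

C+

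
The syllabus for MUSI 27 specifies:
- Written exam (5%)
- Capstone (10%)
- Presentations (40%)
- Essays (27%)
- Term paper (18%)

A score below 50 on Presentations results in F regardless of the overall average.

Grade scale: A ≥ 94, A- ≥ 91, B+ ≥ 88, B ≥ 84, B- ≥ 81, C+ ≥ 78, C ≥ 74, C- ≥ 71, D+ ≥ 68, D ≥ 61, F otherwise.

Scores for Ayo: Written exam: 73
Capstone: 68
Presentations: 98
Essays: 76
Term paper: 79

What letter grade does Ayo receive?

B

Presentations score 98 ≥ 50: minimum met.
Weighted total:
  Written exam 73 × 0.05 = 3.65
  Capstone 68 × 0.1 = 6.8
  Presentations 98 × 0.4 = 39.2
  Essays 76 × 0.27 = 20.52
  Term paper 79 × 0.18 = 14.22
Sum = 84.39
84.39 is ≥ 84 and < 88 → B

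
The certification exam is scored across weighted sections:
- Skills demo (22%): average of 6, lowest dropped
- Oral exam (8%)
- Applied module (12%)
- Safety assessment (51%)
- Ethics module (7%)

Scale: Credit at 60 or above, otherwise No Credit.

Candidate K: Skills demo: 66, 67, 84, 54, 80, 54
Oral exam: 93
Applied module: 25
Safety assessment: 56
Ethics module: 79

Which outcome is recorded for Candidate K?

Skills demo: drop 54 → average of remaining 5 = 351/5 = 70.2
Weighted total:
  Skills demo 70.2 × 0.22 = 15.444
  Oral exam 93 × 0.08 = 7.44
  Applied module 25 × 0.12 = 3
  Safety assessment 56 × 0.51 = 28.56
  Ethics module 79 × 0.07 = 5.53
Sum = 59.974
59.974 < 60 → No Credit

No Credit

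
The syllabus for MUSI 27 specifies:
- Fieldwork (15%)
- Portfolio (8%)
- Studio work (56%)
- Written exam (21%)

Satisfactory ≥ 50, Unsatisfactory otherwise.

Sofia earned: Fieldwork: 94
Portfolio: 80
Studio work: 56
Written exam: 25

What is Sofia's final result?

Weighted total:
  Fieldwork 94 × 0.15 = 14.1
  Portfolio 80 × 0.08 = 6.4
  Studio work 56 × 0.56 = 31.36
  Written exam 25 × 0.21 = 5.25
Sum = 57.11
57.11 ≥ 50 → Satisfactory

Satisfactory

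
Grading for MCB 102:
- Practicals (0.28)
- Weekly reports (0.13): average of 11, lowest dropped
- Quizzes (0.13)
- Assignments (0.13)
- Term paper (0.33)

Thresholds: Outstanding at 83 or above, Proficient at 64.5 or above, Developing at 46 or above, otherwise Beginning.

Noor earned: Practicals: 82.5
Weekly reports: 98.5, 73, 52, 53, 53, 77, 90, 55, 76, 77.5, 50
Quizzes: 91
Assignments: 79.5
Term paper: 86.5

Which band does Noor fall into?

Weekly reports: drop 50 → average of remaining 10 = 705/10 = 70.5
Weighted total:
  Practicals 82.5 × 0.28 = 23.1
  Weekly reports 70.5 × 0.13 = 9.165
  Quizzes 91 × 0.13 = 11.83
  Assignments 79.5 × 0.13 = 10.335
  Term paper 86.5 × 0.33 = 28.545
Sum = 82.975
82.975 is ≥ 64.5 and < 83 → Proficient

Proficient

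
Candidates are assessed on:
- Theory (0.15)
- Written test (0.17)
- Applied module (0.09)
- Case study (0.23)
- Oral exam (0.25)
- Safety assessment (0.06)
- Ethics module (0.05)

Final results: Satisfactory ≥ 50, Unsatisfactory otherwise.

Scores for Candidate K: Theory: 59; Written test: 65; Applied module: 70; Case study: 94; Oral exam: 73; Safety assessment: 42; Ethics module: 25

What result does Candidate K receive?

Weighted total:
  Theory 59 × 0.15 = 8.85
  Written test 65 × 0.17 = 11.05
  Applied module 70 × 0.09 = 6.3
  Case study 94 × 0.23 = 21.62
  Oral exam 73 × 0.25 = 18.25
  Safety assessment 42 × 0.06 = 2.52
  Ethics module 25 × 0.05 = 1.25
Sum = 69.84
69.84 ≥ 50 → Satisfactory

Satisfactory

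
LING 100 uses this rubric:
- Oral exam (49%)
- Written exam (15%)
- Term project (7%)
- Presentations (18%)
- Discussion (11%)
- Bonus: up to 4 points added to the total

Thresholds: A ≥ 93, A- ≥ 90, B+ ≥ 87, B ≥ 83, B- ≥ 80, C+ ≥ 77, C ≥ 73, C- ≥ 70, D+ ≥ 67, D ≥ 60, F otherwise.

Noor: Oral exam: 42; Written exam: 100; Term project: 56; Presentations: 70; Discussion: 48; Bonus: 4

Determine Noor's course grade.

D

Weighted total:
  Oral exam 42 × 0.49 = 20.58
  Written exam 100 × 0.15 = 15
  Term project 56 × 0.07 = 3.92
  Presentations 70 × 0.18 = 12.6
  Discussion 48 × 0.11 = 5.28
Sum = 57.38
Bonus: 57.38 + 4 = 61.38
61.38 is ≥ 60 and < 67 → D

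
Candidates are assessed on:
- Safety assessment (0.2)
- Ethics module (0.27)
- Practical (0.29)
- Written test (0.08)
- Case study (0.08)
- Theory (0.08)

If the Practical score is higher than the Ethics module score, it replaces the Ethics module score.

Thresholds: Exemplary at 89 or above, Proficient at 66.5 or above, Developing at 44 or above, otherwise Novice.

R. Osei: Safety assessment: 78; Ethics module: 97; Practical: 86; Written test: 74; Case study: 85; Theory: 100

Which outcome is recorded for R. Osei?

Proficient

Practical (86) ≤ Ethics module (97), so Ethics module stays at 97.
Weighted total:
  Safety assessment 78 × 0.2 = 15.6
  Ethics module 97 × 0.27 = 26.19
  Practical 86 × 0.29 = 24.94
  Written test 74 × 0.08 = 5.92
  Case study 85 × 0.08 = 6.8
  Theory 100 × 0.08 = 8
Sum = 87.45
87.45 is ≥ 66.5 and < 89 → Proficient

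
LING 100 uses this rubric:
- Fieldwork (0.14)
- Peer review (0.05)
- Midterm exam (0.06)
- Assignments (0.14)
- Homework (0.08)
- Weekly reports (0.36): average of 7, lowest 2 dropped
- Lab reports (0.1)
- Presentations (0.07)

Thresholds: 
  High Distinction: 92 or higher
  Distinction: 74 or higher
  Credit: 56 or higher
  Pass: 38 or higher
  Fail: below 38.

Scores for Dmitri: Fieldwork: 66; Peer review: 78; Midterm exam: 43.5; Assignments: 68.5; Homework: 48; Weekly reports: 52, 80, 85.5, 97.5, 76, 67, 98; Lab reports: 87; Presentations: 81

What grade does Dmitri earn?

Distinction

Weekly reports: drop 52, 67 → average of remaining 5 = 437/5 = 87.4
Weighted total:
  Fieldwork 66 × 0.14 = 9.24
  Peer review 78 × 0.05 = 3.9
  Midterm exam 43.5 × 0.06 = 2.61
  Assignments 68.5 × 0.14 = 9.59
  Homework 48 × 0.08 = 3.84
  Weekly reports 87.4 × 0.36 = 31.464
  Lab reports 87 × 0.1 = 8.7
  Presentations 81 × 0.07 = 5.67
Sum = 75.014
75.014 is ≥ 74 and < 92 → Distinction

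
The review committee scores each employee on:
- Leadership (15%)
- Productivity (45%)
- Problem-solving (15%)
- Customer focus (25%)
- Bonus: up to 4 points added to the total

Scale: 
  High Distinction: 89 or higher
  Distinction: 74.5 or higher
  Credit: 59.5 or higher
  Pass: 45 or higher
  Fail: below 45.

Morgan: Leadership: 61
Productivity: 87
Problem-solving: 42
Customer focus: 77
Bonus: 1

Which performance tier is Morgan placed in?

Distinction

Weighted total:
  Leadership 61 × 0.15 = 9.15
  Productivity 87 × 0.45 = 39.15
  Problem-solving 42 × 0.15 = 6.3
  Customer focus 77 × 0.25 = 19.25
Sum = 73.85
Bonus: 73.85 + 1 = 74.85
74.85 is ≥ 74.5 and < 89 → Distinction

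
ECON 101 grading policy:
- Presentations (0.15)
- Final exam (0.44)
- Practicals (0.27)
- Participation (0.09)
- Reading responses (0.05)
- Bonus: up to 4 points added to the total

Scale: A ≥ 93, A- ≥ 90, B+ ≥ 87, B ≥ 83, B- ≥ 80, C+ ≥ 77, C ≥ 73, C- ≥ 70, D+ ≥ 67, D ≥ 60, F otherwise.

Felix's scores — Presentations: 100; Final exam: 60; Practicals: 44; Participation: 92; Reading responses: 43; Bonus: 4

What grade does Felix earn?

D+

Weighted total:
  Presentations 100 × 0.15 = 15
  Final exam 60 × 0.44 = 26.4
  Practicals 44 × 0.27 = 11.88
  Participation 92 × 0.09 = 8.28
  Reading responses 43 × 0.05 = 2.15
Sum = 63.71
Bonus: 63.71 + 4 = 67.71
67.71 is ≥ 67 and < 70 → D+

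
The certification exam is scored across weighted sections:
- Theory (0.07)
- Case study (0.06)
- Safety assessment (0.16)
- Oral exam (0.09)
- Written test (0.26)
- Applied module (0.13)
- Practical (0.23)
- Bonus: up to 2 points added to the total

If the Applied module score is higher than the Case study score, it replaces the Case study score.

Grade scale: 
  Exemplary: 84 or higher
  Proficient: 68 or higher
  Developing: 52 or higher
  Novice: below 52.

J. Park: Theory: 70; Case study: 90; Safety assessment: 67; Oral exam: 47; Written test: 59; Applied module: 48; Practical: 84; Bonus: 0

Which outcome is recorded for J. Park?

Applied module (48) ≤ Case study (90), so Case study stays at 90.
Weighted total:
  Theory 70 × 0.07 = 4.9
  Case study 90 × 0.06 = 5.4
  Safety assessment 67 × 0.16 = 10.72
  Oral exam 47 × 0.09 = 4.23
  Written test 59 × 0.26 = 15.34
  Applied module 48 × 0.13 = 6.24
  Practical 84 × 0.23 = 19.32
Sum = 66.15
Bonus: 66.15 + 0 = 66.15
66.15 is ≥ 52 and < 68 → Developing

Developing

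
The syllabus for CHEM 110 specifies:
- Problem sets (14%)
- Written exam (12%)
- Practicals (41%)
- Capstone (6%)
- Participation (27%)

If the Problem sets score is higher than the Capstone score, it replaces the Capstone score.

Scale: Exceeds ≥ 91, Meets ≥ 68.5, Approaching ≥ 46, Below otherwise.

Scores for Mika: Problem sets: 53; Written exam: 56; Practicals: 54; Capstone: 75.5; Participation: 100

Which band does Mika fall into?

Problem sets (53) ≤ Capstone (75.5), so Capstone stays at 75.5.
Weighted total:
  Problem sets 53 × 0.14 = 7.42
  Written exam 56 × 0.12 = 6.72
  Practicals 54 × 0.41 = 22.14
  Capstone 75.5 × 0.06 = 4.53
  Participation 100 × 0.27 = 27
Sum = 67.81
67.81 is ≥ 46 and < 68.5 → Approaching

Approaching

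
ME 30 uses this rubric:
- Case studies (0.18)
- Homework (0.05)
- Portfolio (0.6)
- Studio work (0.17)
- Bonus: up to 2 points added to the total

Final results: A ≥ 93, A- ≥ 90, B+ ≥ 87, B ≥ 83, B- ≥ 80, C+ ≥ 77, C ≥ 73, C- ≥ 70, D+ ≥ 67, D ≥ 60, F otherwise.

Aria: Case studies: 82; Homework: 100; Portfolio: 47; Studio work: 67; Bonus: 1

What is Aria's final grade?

Weighted total:
  Case studies 82 × 0.18 = 14.76
  Homework 100 × 0.05 = 5
  Portfolio 47 × 0.6 = 28.2
  Studio work 67 × 0.17 = 11.39
Sum = 59.35
Bonus: 59.35 + 1 = 60.35
60.35 is ≥ 60 and < 67 → D

D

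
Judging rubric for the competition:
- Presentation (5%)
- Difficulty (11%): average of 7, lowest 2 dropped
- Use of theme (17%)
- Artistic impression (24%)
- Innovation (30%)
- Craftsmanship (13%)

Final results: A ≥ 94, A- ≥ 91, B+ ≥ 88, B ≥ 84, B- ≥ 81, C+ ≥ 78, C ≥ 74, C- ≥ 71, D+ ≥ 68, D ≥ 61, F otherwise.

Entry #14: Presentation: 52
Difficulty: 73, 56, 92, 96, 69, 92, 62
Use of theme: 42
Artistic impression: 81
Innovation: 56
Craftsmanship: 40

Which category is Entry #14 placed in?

F

Difficulty: drop 56, 62 → average of remaining 5 = 422/5 = 84.4
Weighted total:
  Presentation 52 × 0.05 = 2.6
  Difficulty 84.4 × 0.11 = 9.284
  Use of theme 42 × 0.17 = 7.14
  Artistic impression 81 × 0.24 = 19.44
  Innovation 56 × 0.3 = 16.8
  Craftsmanship 40 × 0.13 = 5.2
Sum = 60.464
60.464 < 61 → F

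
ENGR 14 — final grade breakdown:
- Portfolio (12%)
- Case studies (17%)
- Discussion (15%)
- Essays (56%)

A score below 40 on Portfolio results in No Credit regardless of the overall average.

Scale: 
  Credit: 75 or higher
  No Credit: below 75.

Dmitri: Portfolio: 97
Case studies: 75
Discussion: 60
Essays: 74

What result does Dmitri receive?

No Credit

Portfolio score 97 ≥ 40: minimum met.
Weighted total:
  Portfolio 97 × 0.12 = 11.64
  Case studies 75 × 0.17 = 12.75
  Discussion 60 × 0.15 = 9
  Essays 74 × 0.56 = 41.44
Sum = 74.83
74.83 < 75 → No Credit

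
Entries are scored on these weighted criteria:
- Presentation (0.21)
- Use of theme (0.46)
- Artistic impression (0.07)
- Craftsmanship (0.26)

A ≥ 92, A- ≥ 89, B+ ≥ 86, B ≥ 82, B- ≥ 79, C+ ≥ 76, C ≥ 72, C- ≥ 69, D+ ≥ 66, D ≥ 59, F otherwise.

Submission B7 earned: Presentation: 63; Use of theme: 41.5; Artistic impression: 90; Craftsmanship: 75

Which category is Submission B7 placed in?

F

Weighted total:
  Presentation 63 × 0.21 = 13.23
  Use of theme 41.5 × 0.46 = 19.09
  Artistic impression 90 × 0.07 = 6.3
  Craftsmanship 75 × 0.26 = 19.5
Sum = 58.12
58.12 < 59 → F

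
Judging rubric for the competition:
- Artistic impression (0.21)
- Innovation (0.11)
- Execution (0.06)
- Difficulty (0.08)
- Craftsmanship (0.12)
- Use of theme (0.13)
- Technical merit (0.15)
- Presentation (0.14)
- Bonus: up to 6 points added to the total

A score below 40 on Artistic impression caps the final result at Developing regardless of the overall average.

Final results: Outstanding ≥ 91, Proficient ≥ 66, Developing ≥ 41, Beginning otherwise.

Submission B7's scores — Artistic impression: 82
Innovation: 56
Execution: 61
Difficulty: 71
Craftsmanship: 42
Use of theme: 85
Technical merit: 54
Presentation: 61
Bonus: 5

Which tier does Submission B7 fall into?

Proficient

Artistic impression score 82 ≥ 40: minimum met.
Weighted total:
  Artistic impression 82 × 0.21 = 17.22
  Innovation 56 × 0.11 = 6.16
  Execution 61 × 0.06 = 3.66
  Difficulty 71 × 0.08 = 5.68
  Craftsmanship 42 × 0.12 = 5.04
  Use of theme 85 × 0.13 = 11.05
  Technical merit 54 × 0.15 = 8.1
  Presentation 61 × 0.14 = 8.54
Sum = 65.45
Bonus: 65.45 + 5 = 70.45
70.45 is ≥ 66 and < 91 → Proficient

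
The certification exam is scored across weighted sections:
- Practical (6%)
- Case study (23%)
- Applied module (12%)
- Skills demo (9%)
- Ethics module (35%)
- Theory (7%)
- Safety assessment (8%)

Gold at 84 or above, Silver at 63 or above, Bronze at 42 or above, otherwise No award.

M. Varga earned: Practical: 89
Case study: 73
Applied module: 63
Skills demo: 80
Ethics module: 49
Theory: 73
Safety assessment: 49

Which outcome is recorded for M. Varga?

Weighted total:
  Practical 89 × 0.06 = 5.34
  Case study 73 × 0.23 = 16.79
  Applied module 63 × 0.12 = 7.56
  Skills demo 80 × 0.09 = 7.2
  Ethics module 49 × 0.35 = 17.15
  Theory 73 × 0.07 = 5.11
  Safety assessment 49 × 0.08 = 3.92
Sum = 63.07
63.07 is ≥ 63 and < 84 → Silver

Silver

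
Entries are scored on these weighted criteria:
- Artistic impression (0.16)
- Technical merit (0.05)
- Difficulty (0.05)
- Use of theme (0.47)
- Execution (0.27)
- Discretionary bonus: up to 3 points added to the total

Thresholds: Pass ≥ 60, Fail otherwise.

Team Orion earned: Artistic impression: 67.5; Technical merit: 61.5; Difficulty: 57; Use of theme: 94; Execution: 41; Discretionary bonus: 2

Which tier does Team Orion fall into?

Pass

Weighted total:
  Artistic impression 67.5 × 0.16 = 10.8
  Technical merit 61.5 × 0.05 = 3.075
  Difficulty 57 × 0.05 = 2.85
  Use of theme 94 × 0.47 = 44.18
  Execution 41 × 0.27 = 11.07
Sum = 71.975
Discretionary bonus: 71.975 + 2 = 73.975
73.975 ≥ 60 → Pass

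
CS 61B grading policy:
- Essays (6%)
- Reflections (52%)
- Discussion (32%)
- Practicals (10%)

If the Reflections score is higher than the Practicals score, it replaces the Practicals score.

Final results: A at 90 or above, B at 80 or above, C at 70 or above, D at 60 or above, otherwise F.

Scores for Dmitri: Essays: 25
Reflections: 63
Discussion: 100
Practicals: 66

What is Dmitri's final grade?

C

Reflections (63) ≤ Practicals (66), so Practicals stays at 66.
Weighted total:
  Essays 25 × 0.06 = 1.5
  Reflections 63 × 0.52 = 32.76
  Discussion 100 × 0.32 = 32
  Practicals 66 × 0.1 = 6.6
Sum = 72.86
72.86 is ≥ 70 and < 80 → C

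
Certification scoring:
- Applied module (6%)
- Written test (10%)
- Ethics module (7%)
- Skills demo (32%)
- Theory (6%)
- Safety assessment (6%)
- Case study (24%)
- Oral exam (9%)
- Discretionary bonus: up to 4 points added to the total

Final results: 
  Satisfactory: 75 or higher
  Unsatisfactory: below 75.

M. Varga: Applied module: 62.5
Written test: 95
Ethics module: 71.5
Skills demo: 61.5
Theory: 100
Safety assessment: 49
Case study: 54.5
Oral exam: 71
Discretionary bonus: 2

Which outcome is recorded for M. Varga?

Unsatisfactory

Weighted total:
  Applied module 62.5 × 0.06 = 3.75
  Written test 95 × 0.1 = 9.5
  Ethics module 71.5 × 0.07 = 5.005
  Skills demo 61.5 × 0.32 = 19.68
  Theory 100 × 0.06 = 6
  Safety assessment 49 × 0.06 = 2.94
  Case study 54.5 × 0.24 = 13.08
  Oral exam 71 × 0.09 = 6.39
Sum = 66.345
Discretionary bonus: 66.345 + 2 = 68.345
68.345 < 75 → Unsatisfactory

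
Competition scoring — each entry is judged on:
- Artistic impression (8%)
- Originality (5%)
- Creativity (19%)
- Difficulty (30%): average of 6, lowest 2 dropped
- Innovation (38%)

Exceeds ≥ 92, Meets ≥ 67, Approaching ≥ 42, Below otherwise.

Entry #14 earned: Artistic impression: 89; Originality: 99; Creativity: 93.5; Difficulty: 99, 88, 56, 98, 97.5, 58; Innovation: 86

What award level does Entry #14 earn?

Meets

Difficulty: drop 56, 58 → average of remaining 4 = 382.5/4 = 95.625
Weighted total:
  Artistic impression 89 × 0.08 = 7.12
  Originality 99 × 0.05 = 4.95
  Creativity 93.5 × 0.19 = 17.765
  Difficulty 95.625 × 0.3 = 28.6875
  Innovation 86 × 0.38 = 32.68
Sum = 91.2025
91.2025 is ≥ 67 and < 92 → Meets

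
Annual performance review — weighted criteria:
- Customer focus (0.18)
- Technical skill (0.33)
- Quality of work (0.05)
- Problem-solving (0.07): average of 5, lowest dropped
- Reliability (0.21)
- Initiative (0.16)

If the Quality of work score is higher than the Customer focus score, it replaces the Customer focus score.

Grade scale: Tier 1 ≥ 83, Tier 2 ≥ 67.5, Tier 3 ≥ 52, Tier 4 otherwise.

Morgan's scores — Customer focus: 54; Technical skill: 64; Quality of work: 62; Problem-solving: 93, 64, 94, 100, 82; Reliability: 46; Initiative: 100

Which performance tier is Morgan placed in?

Problem-solving: drop 64 → average of remaining 4 = 369/4 = 92.25
Quality of work (62) > Customer focus (54), so Customer focus counts as 62.
Weighted total:
  Customer focus 62 × 0.18 = 11.16
  Technical skill 64 × 0.33 = 21.12
  Quality of work 62 × 0.05 = 3.1
  Problem-solving 92.25 × 0.07 = 6.4575
  Reliability 46 × 0.21 = 9.66
  Initiative 100 × 0.16 = 16
Sum = 67.4975
67.4975 is ≥ 52 and < 67.5 → Tier 3

Tier 3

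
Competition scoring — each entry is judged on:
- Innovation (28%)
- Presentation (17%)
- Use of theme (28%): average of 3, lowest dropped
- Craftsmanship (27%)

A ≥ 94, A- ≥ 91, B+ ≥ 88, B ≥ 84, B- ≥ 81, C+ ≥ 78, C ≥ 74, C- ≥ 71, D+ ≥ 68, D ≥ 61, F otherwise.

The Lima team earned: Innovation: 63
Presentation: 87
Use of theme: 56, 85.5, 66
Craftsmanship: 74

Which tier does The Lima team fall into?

C-

Use of theme: drop 56 → average of remaining 2 = 151.5/2 = 75.75
Weighted total:
  Innovation 63 × 0.28 = 17.64
  Presentation 87 × 0.17 = 14.79
  Use of theme 75.75 × 0.28 = 21.21
  Craftsmanship 74 × 0.27 = 19.98
Sum = 73.62
73.62 is ≥ 71 and < 74 → C-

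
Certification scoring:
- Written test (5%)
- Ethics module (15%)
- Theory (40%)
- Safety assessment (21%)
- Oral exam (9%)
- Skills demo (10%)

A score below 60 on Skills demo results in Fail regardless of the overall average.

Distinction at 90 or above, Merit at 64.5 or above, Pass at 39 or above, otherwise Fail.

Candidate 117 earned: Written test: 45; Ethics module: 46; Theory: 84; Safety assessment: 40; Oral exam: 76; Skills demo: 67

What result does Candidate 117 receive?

Merit

Skills demo score 67 ≥ 60: minimum met.
Weighted total:
  Written test 45 × 0.05 = 2.25
  Ethics module 46 × 0.15 = 6.9
  Theory 84 × 0.4 = 33.6
  Safety assessment 40 × 0.21 = 8.4
  Oral exam 76 × 0.09 = 6.84
  Skills demo 67 × 0.1 = 6.7
Sum = 64.69
64.69 is ≥ 64.5 and < 90 → Merit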